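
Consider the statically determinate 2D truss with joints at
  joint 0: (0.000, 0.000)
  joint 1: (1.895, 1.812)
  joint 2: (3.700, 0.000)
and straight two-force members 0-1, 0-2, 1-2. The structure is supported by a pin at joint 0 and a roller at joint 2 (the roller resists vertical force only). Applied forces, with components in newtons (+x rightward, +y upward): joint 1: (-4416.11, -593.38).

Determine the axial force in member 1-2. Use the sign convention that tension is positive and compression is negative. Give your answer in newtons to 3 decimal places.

2623.658

N=3 nodes, M=3 members, R=3 reactions → 2N=6, M+R=6
member 0 (0-1): L=2.6219, (cx,cy)=(0.7228,0.6911)
member 1 (0-2): L=3.7000, (cx,cy)=(1.0000,0.0000)
member 2 (1-2): L=2.5576, (cx,cy)=(0.7057,-0.7085)
solve A·x = −loads:
  F[0-1] = -3548.2110 N (compression)
  F[0-2] = -1851.6128 N (compression)
  F[1-2] = +2623.6584 N (tension)
  Rx@0 = +4416.1100 N
  Ry@0 = +2452.1736 N
  Ry@2 = -1858.7936 N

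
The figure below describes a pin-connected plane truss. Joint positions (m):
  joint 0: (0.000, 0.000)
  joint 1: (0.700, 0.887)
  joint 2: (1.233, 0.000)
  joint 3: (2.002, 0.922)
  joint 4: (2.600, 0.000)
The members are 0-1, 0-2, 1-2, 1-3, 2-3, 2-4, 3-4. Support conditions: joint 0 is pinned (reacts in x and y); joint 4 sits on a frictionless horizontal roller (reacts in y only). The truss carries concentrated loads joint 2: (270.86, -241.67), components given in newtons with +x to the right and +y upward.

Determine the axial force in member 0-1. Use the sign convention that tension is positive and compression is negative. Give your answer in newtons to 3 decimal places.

-161.864

N=5 nodes, M=7 members, R=3 reactions → 2N=10, M+R=10
member 0 (0-1): L=1.1299, (cx,cy)=(0.6195,0.7850)
member 1 (0-2): L=1.2330, (cx,cy)=(1.0000,0.0000)
member 2 (1-2): L=1.0348, (cx,cy)=(0.5151,-0.8572)
member 3 (1-3): L=1.3025, (cx,cy)=(0.9996,0.0269)
member 4 (2-3): L=1.2006, (cx,cy)=(0.6405,0.7679)
member 5 (2-4): L=1.3670, (cx,cy)=(1.0000,0.0000)
member 6 (3-4): L=1.0989, (cx,cy)=(0.5442,-0.8390)
solve A·x = −loads:
  F[0-1] = -161.8641 N (compression)
  F[0-2] = +371.1349 N (tension)
  F[1-2] = +142.7870 N (tension)
  F[1-3] = -173.8822 N (compression)
  F[2-3] = +155.3229 N (tension)
  F[2-4] = +74.3332 N (tension)
  F[3-4] = -136.6026 N (compression)
  Rx@0 = -270.8600 N
  Ry@0 = +127.0626 N
  Ry@4 = +114.6074 N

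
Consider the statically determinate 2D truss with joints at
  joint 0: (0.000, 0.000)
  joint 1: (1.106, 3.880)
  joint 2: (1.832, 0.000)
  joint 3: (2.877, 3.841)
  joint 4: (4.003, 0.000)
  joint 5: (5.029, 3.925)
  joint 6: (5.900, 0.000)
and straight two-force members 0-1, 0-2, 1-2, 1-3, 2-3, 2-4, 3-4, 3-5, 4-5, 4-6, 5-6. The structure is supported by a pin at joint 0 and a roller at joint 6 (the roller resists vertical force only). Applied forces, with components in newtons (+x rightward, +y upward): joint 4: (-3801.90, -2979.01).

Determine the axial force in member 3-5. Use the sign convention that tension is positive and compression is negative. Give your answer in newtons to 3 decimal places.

N=7 nodes, M=11 members, R=3 reactions → 2N=14, M+R=14
member 0 (0-1): L=4.0346, (cx,cy)=(0.2741,0.9617)
member 1 (0-2): L=1.8320, (cx,cy)=(1.0000,0.0000)
member 2 (1-2): L=3.9473, (cx,cy)=(0.1839,-0.9829)
member 3 (1-3): L=1.7714, (cx,cy)=(0.9998,-0.0220)
member 4 (2-3): L=3.9806, (cx,cy)=(0.2625,0.9649)
member 5 (2-4): L=2.1710, (cx,cy)=(1.0000,0.0000)
member 6 (3-4): L=4.0026, (cx,cy)=(0.2813,-0.9596)
member 7 (3-5): L=2.1536, (cx,cy)=(0.9992,0.0390)
member 8 (4-5): L=4.0569, (cx,cy)=(0.2529,0.9675)
member 9 (4-6): L=1.8970, (cx,cy)=(1.0000,0.0000)
member 10 (5-6): L=4.0205, (cx,cy)=(0.2166,-0.9763)
solve A·x = −loads:
  F[0-1] = -995.9814 N (compression)
  F[0-2] = -3528.8698 N (compression)
  F[1-2] = +984.6247 N (tension)
  F[1-3] = -454.2339 N (compression)
  F[2-3] = -1003.0074 N (compression)
  F[2-4] = -3084.4645 N (compression)
  F[3-4] = +957.9919 N (tension)
  F[3-5] = -987.6836 N (compression)
  F[4-5] = +2128.9137 N (tension)
  F[4-6] = +448.5223 N (tension)
  F[5-6] = -2070.3505 N (compression)
  Rx@0 = +3801.9000 N
  Ry@0 = +957.8275 N
  Ry@6 = +2021.1825 N

-987.684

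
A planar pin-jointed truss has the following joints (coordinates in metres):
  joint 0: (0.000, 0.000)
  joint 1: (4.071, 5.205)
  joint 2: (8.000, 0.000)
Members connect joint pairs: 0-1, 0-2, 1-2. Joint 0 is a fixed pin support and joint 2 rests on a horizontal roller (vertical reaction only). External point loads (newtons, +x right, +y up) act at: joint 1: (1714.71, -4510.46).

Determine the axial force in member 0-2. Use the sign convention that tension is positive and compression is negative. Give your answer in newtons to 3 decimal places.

N=3 nodes, M=3 members, R=3 reactions → 2N=6, M+R=6
member 0 (0-1): L=6.6080, (cx,cy)=(0.6161,0.7877)
member 1 (0-2): L=8.0000, (cx,cy)=(1.0000,0.0000)
member 2 (1-2): L=6.5214, (cx,cy)=(0.6025,-0.7981)
solve A·x = −loads:
  F[0-1] = -1395.9434 N (compression)
  F[0-2] = +2574.7167 N (tension)
  F[1-2] = -4273.5654 N (compression)
  Rx@0 = -1714.7100 N
  Ry@0 = +1099.5665 N
  Ry@2 = +3410.8935 N

2574.717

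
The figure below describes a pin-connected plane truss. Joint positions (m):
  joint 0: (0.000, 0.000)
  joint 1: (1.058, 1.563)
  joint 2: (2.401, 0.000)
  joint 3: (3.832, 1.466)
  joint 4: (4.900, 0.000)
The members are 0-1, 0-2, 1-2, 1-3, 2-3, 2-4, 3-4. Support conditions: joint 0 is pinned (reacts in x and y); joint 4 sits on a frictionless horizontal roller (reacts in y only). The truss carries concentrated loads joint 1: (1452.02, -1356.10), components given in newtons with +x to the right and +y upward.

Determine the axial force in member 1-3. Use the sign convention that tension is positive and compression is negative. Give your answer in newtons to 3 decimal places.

N=5 nodes, M=7 members, R=3 reactions → 2N=10, M+R=10
member 0 (0-1): L=1.8874, (cx,cy)=(0.5606,0.8281)
member 1 (0-2): L=2.4010, (cx,cy)=(1.0000,0.0000)
member 2 (1-2): L=2.0607, (cx,cy)=(0.6517,-0.7585)
member 3 (1-3): L=2.7757, (cx,cy)=(0.9994,-0.0349)
member 4 (2-3): L=2.0486, (cx,cy)=(0.6985,0.7156)
member 5 (2-4): L=2.4990, (cx,cy)=(1.0000,0.0000)
member 6 (3-4): L=1.8138, (cx,cy)=(0.5888,-0.8083)
solve A·x = −loads:
  F[0-1] = -724.6903 N (compression)
  F[0-2] = +1858.2489 N (tension)
  F[1-2] = -939.2585 N (compression)
  F[1-3] = -1246.8863 N (compression)
  F[2-3] = +995.5286 N (tension)
  F[2-4] = +550.7351 N (tension)
  F[3-4] = -935.3087 N (compression)
  Rx@0 = -1452.0200 N
  Ry@0 = +600.1284 N
  Ry@4 = +755.9716 N

-1246.886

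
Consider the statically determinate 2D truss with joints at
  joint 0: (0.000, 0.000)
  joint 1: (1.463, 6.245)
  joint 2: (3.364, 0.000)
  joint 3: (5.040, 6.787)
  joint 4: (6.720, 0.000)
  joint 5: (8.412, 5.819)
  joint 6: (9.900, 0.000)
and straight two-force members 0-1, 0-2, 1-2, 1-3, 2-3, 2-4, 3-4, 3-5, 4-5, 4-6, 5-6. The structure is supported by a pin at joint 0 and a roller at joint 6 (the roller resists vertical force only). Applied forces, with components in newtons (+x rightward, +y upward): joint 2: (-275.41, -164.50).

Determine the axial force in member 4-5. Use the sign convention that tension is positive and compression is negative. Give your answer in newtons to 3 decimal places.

N=7 nodes, M=11 members, R=3 reactions → 2N=14, M+R=14
member 0 (0-1): L=6.4141, (cx,cy)=(0.2281,0.9736)
member 1 (0-2): L=3.3640, (cx,cy)=(1.0000,0.0000)
member 2 (1-2): L=6.5279, (cx,cy)=(0.2912,-0.9567)
member 3 (1-3): L=3.6178, (cx,cy)=(0.9887,0.1498)
member 4 (2-3): L=6.9909, (cx,cy)=(0.2397,0.9708)
member 5 (2-4): L=3.3560, (cx,cy)=(1.0000,0.0000)
member 6 (3-4): L=6.9918, (cx,cy)=(0.2403,-0.9707)
member 7 (3-5): L=3.5082, (cx,cy)=(0.9612,-0.2759)
member 8 (4-5): L=6.0600, (cx,cy)=(0.2792,0.9602)
member 9 (4-6): L=3.1800, (cx,cy)=(1.0000,0.0000)
member 10 (5-6): L=6.0062, (cx,cy)=(0.2477,-0.9688)
solve A·x = −loads:
  F[0-1] = -111.5436 N (compression)
  F[0-2] = -249.9678 N (compression)
  F[1-2] = +104.6660 N (tension)
  F[1-3] = -56.5604 N (compression)
  F[2-3] = +66.3039 N (tension)
  F[2-4] = +40.0263 N (tension)
  F[3-4] = -49.2460 N (compression)
  F[3-5] = -29.3321 N (compression)
  F[4-5] = +49.7831 N (tension)
  F[4-6] = +14.2936 N (tension)
  F[5-6] = -57.6954 N (compression)
  Rx@0 = +275.4100 N
  Ry@0 = +108.6032 N
  Ry@6 = +55.8968 N

49.783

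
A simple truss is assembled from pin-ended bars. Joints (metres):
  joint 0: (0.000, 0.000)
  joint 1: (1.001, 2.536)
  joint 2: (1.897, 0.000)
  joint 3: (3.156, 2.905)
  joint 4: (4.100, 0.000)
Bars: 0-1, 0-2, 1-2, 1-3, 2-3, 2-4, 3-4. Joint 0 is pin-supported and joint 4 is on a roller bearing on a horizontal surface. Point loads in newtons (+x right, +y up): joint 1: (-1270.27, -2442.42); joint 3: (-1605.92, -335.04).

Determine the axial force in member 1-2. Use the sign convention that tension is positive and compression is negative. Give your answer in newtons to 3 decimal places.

1362.013

N=5 nodes, M=7 members, R=3 reactions → 2N=10, M+R=10
member 0 (0-1): L=2.7264, (cx,cy)=(0.3671,0.9302)
member 1 (0-2): L=1.8970, (cx,cy)=(1.0000,0.0000)
member 2 (1-2): L=2.6896, (cx,cy)=(0.3331,-0.9429)
member 3 (1-3): L=2.1864, (cx,cy)=(0.9857,0.1688)
member 4 (2-3): L=3.1661, (cx,cy)=(0.3977,0.9175)
member 5 (2-4): L=2.2030, (cx,cy)=(1.0000,0.0000)
member 6 (3-4): L=3.0545, (cx,cy)=(0.3090,-0.9510)
solve A·x = −loads:
  F[0-1] = -4135.6402 N (compression)
  F[0-2] = -1357.7904 N (compression)
  F[1-2] = +1362.0131 N (tension)
  F[1-3] = -712.0735 N (compression)
  F[2-3] = -1399.6344 N (compression)
  F[2-4] = -347.4942 N (compression)
  F[3-4] = +1124.3982 N (tension)
  Rx@0 = +2876.1900 N
  Ry@0 = +3846.8146 N
  Ry@4 = -1069.3546 N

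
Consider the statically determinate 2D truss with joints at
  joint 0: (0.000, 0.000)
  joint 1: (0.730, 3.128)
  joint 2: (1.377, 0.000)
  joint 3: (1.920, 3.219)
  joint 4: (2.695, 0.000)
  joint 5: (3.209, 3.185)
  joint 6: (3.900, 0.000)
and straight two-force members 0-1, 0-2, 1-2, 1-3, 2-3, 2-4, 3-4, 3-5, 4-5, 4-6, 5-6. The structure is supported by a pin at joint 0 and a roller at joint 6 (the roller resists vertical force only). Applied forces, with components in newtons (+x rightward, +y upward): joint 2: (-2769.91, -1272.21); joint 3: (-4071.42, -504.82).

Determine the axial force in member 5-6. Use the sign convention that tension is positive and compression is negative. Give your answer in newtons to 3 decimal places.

N=7 nodes, M=11 members, R=3 reactions → 2N=14, M+R=14
member 0 (0-1): L=3.2121, (cx,cy)=(0.2273,0.9738)
member 1 (0-2): L=1.3770, (cx,cy)=(1.0000,0.0000)
member 2 (1-2): L=3.1942, (cx,cy)=(0.2026,-0.9793)
member 3 (1-3): L=1.1935, (cx,cy)=(0.9971,0.0762)
member 4 (2-3): L=3.2645, (cx,cy)=(0.1663,0.9861)
member 5 (2-4): L=1.3180, (cx,cy)=(1.0000,0.0000)
member 6 (3-4): L=3.3110, (cx,cy)=(0.2341,-0.9722)
member 7 (3-5): L=1.2894, (cx,cy)=(0.9997,-0.0264)
member 8 (4-5): L=3.2262, (cx,cy)=(0.1593,0.9872)
member 9 (4-6): L=1.2050, (cx,cy)=(1.0000,0.0000)
member 10 (5-6): L=3.2591, (cx,cy)=(0.2120,-0.9773)
solve A·x = −loads:
  F[0-1] = -4559.1052 N (compression)
  F[0-2] = -5805.1868 N (compression)
  F[1-2] = +4383.5356 N (tension)
  F[1-3] = -1929.6626 N (compression)
  F[2-3] = -3063.1319 N (compression)
  F[2-4] = -1637.8658 N (compression)
  F[3-4] = +2711.6424 N (tension)
  F[3-5] = +1003.5014 N (tension)
  F[4-5] = -2670.4219 N (compression)
  F[4-6] = -577.7004 N (compression)
  F[5-6] = +2724.7195 N (tension)
  Rx@0 = +6841.3300 N
  Ry@0 = +4439.8027 N
  Ry@6 = -2662.7727 N

2724.719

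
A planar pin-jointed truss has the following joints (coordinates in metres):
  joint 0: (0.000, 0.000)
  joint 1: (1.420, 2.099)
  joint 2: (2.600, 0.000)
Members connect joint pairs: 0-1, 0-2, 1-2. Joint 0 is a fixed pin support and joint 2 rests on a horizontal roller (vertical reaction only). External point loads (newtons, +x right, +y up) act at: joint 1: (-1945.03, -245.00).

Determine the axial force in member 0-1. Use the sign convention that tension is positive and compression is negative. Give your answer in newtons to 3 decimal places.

-2030.057

N=3 nodes, M=3 members, R=3 reactions → 2N=6, M+R=6
member 0 (0-1): L=2.5342, (cx,cy)=(0.5603,0.8283)
member 1 (0-2): L=2.6000, (cx,cy)=(1.0000,0.0000)
member 2 (1-2): L=2.4079, (cx,cy)=(0.4900,-0.8717)
solve A·x = −loads:
  F[0-1] = -2030.0573 N (compression)
  F[0-2] = -807.5214 N (compression)
  F[1-2] = +1647.8537 N (tension)
  Rx@0 = +1945.0300 N
  Ry@0 = +1681.4300 N
  Ry@2 = -1436.4300 N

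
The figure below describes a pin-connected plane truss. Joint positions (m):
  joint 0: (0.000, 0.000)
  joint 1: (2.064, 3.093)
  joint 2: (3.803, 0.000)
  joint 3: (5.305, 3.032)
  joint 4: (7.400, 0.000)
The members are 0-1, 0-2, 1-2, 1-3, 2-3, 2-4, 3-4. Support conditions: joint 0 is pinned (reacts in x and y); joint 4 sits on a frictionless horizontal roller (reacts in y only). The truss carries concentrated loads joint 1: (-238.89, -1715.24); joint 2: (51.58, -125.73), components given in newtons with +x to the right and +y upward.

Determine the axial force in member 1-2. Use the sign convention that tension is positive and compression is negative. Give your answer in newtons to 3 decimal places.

-352.935

N=5 nodes, M=7 members, R=3 reactions → 2N=10, M+R=10
member 0 (0-1): L=3.7184, (cx,cy)=(0.5551,0.8318)
member 1 (0-2): L=3.8030, (cx,cy)=(1.0000,0.0000)
member 2 (1-2): L=3.5483, (cx,cy)=(0.4901,-0.8717)
member 3 (1-3): L=3.2416, (cx,cy)=(0.9998,-0.0188)
member 4 (2-3): L=3.3836, (cx,cy)=(0.4439,0.8961)
member 5 (2-4): L=3.5970, (cx,cy)=(1.0000,0.0000)
member 6 (3-4): L=3.6854, (cx,cy)=(0.5685,-0.8227)
solve A·x = −loads:
  F[0-1] = -1680.4380 N (compression)
  F[0-2] = +745.4549 N (tension)
  F[1-2] = -352.9352 N (compression)
  F[1-3] = -520.9982 N (compression)
  F[2-3] = +483.6355 N (tension)
  F[2-4] = +306.2199 N (tension)
  F[3-4] = -538.6814 N (compression)
  Rx@0 = +187.3100 N
  Ry@0 = +1397.7917 N
  Ry@4 = +443.1783 N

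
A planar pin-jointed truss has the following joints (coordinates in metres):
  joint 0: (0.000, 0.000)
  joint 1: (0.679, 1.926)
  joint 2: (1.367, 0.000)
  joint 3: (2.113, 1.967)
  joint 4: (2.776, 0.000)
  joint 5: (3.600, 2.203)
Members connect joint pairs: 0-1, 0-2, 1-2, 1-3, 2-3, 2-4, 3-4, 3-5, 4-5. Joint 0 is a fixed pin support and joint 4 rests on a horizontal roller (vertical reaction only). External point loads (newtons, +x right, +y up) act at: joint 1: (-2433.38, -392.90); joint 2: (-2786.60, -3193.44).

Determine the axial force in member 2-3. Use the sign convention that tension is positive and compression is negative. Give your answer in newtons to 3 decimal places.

-21.423

N=6 nodes, M=9 members, R=3 reactions → 2N=12, M+R=12
member 0 (0-1): L=2.0422, (cx,cy)=(0.3325,0.9431)
member 1 (0-2): L=1.3670, (cx,cy)=(1.0000,0.0000)
member 2 (1-2): L=2.0452, (cx,cy)=(0.3364,-0.9417)
member 3 (1-3): L=1.4346, (cx,cy)=(0.9996,0.0286)
member 4 (2-3): L=2.1037, (cx,cy)=(0.3546,0.9350)
member 5 (2-4): L=1.4090, (cx,cy)=(1.0000,0.0000)
member 6 (3-4): L=2.0757, (cx,cy)=(0.3194,-0.9476)
member 7 (3-5): L=1.5056, (cx,cy)=(0.9876,0.1567)
member 8 (4-5): L=2.3521, (cx,cy)=(0.3503,0.9366)
solve A·x = −loads:
  F[0-1] = -3823.4916 N (compression)
  F[0-2] = -3948.7183 N (compression)
  F[1-2] = +3412.3432 N (tension)
  F[1-3] = +14.2175 N (tension)
  F[2-3] = -21.4233 N (compression)
  F[2-4] = -6.6147 N (compression)
  F[3-4] = +20.7096 N (tension)
  F[3-5] = -0.0000 N (compression)
  F[4-5] = -0.0000 N (compression)
  Rx@0 = +5219.9800 N
  Ry@0 = +3605.9647 N
  Ry@4 = -19.6247 N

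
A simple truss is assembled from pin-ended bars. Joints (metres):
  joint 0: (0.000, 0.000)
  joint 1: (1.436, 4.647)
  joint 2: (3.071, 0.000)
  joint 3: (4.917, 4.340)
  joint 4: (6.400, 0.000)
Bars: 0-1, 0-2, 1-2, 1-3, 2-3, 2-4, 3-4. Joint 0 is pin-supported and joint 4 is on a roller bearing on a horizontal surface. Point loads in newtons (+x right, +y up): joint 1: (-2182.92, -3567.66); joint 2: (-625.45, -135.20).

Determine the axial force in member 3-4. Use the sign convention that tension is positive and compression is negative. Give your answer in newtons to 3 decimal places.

N=5 nodes, M=7 members, R=3 reactions → 2N=10, M+R=10
member 0 (0-1): L=4.8638, (cx,cy)=(0.2952,0.9554)
member 1 (0-2): L=3.0710, (cx,cy)=(1.0000,0.0000)
member 2 (1-2): L=4.9262, (cx,cy)=(0.3319,-0.9433)
member 3 (1-3): L=3.4945, (cx,cy)=(0.9961,-0.0879)
member 4 (2-3): L=4.7163, (cx,cy)=(0.3914,0.9202)
member 5 (2-4): L=3.3290, (cx,cy)=(1.0000,0.0000)
member 6 (3-4): L=4.5864, (cx,cy)=(0.3233,-0.9463)
solve A·x = −loads:
  F[0-1] = -4628.8371 N (compression)
  F[0-2] = -1441.7455 N (compression)
  F[1-2] = +856.4616 N (tension)
  F[1-3] = +534.1042 N (tension)
  F[2-3] = -731.0387 N (compression)
  F[2-4] = -245.9033 N (compression)
  F[3-4] = +760.4896 N (tension)
  Rx@0 = +2808.3700 N
  Ry@0 = +4422.4960 N
  Ry@4 = -719.6360 N

760.490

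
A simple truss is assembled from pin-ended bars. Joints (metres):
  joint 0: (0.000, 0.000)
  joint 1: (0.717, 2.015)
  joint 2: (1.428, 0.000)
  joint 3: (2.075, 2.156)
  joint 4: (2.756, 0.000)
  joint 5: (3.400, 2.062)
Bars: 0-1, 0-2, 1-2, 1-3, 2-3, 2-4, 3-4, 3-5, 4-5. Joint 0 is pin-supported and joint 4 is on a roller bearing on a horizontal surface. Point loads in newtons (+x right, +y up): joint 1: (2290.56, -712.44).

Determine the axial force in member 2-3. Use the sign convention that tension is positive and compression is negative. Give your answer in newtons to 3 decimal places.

N=6 nodes, M=9 members, R=3 reactions → 2N=12, M+R=12
member 0 (0-1): L=2.1388, (cx,cy)=(0.3352,0.9421)
member 1 (0-2): L=1.4280, (cx,cy)=(1.0000,0.0000)
member 2 (1-2): L=2.1368, (cx,cy)=(0.3327,-0.9430)
member 3 (1-3): L=1.3653, (cx,cy)=(0.9947,0.1033)
member 4 (2-3): L=2.2510, (cx,cy)=(0.2874,0.9578)
member 5 (2-4): L=1.3280, (cx,cy)=(1.0000,0.0000)
member 6 (3-4): L=2.2610, (cx,cy)=(0.3012,-0.9536)
member 7 (3-5): L=1.3283, (cx,cy)=(0.9975,-0.0708)
member 8 (4-5): L=2.1602, (cx,cy)=(0.2981,0.9545)
solve A·x = −loads:
  F[0-1] = +1218.0981 N (tension)
  F[0-2] = +1882.2045 N (tension)
  F[1-2] = -2102.6506 N (compression)
  F[1-3] = -1188.9117 N (compression)
  F[2-3] = +2070.1920 N (tension)
  F[2-4] = +587.5204 N (tension)
  F[3-4] = -1950.6323 N (compression)
  F[3-5] = -0.0000 N (compression)
  F[4-5] = +0.0000 N (tension)
  Rx@0 = -2290.5600 N
  Ry@0 = -1147.6100 N
  Ry@4 = +1860.0500 N

2070.192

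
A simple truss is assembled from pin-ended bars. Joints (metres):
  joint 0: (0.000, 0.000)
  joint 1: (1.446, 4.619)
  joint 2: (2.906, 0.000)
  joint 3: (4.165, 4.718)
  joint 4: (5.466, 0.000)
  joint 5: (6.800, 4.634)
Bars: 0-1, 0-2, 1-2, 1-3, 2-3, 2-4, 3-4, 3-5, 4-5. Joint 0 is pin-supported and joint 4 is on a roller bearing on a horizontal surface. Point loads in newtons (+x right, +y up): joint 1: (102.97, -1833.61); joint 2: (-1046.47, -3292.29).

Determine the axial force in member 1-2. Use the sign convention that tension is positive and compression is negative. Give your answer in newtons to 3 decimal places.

968.562

N=6 nodes, M=9 members, R=3 reactions → 2N=12, M+R=12
member 0 (0-1): L=4.8400, (cx,cy)=(0.2988,0.9543)
member 1 (0-2): L=2.9060, (cx,cy)=(1.0000,0.0000)
member 2 (1-2): L=4.8443, (cx,cy)=(0.3014,-0.9535)
member 3 (1-3): L=2.7208, (cx,cy)=(0.9993,0.0364)
member 4 (2-3): L=4.8831, (cx,cy)=(0.2578,0.9662)
member 5 (2-4): L=2.5600, (cx,cy)=(1.0000,0.0000)
member 6 (3-4): L=4.8941, (cx,cy)=(0.2658,-0.9640)
member 7 (3-5): L=2.6363, (cx,cy)=(0.9995,-0.0319)
member 8 (4-5): L=4.8222, (cx,cy)=(0.2766,0.9610)
solve A·x = −loads:
  F[0-1] = -2937.6322 N (compression)
  F[0-2] = -65.8610 N (compression)
  F[1-2] = +968.5616 N (tension)
  F[1-3] = -1273.3653 N (compression)
  F[2-3] = +2451.6537 N (tension)
  F[2-4] = +640.4163 N (tension)
  F[3-4] = -2409.1126 N (compression)
  F[3-5] = -0.0000 N (compression)
  F[4-5] = +0.0000 N (tension)
  Rx@0 = +943.5000 N
  Ry@0 = +2803.4680 N
  Ry@4 = +2322.4320 N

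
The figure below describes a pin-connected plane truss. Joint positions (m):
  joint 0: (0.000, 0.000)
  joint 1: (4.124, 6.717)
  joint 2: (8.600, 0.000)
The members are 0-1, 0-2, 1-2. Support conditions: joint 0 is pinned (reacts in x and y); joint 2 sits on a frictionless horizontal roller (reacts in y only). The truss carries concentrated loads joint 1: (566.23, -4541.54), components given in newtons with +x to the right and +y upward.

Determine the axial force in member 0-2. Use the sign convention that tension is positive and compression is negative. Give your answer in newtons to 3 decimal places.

N=3 nodes, M=3 members, R=3 reactions → 2N=6, M+R=6
member 0 (0-1): L=7.8820, (cx,cy)=(0.5232,0.8522)
member 1 (0-2): L=8.6000, (cx,cy)=(1.0000,0.0000)
member 2 (1-2): L=8.0717, (cx,cy)=(0.5545,-0.8322)
solve A·x = −loads:
  F[0-1] = -2254.7121 N (compression)
  F[0-2] = +1745.9391 N (tension)
  F[1-2] = -3148.5102 N (compression)
  Rx@0 = -566.2300 N
  Ry@0 = +1921.4612 N
  Ry@2 = +2620.0788 N

1745.939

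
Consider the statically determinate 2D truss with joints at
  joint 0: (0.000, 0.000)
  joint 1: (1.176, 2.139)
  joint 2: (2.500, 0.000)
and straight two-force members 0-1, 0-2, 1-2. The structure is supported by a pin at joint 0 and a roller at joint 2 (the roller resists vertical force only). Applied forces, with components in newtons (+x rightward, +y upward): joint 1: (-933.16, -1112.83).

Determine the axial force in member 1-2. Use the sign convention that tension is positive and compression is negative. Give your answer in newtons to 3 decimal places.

323.344

N=3 nodes, M=3 members, R=3 reactions → 2N=6, M+R=6
member 0 (0-1): L=2.4410, (cx,cy)=(0.4818,0.8763)
member 1 (0-2): L=2.5000, (cx,cy)=(1.0000,0.0000)
member 2 (1-2): L=2.5156, (cx,cy)=(0.5263,-0.8503)
solve A·x = −loads:
  F[0-1] = -1583.6772 N (compression)
  F[0-2] = -170.1804 N (compression)
  F[1-2] = +323.3441 N (tension)
  Rx@0 = +933.1600 N
  Ry@0 = +1387.7665 N
  Ry@2 = -274.9365 N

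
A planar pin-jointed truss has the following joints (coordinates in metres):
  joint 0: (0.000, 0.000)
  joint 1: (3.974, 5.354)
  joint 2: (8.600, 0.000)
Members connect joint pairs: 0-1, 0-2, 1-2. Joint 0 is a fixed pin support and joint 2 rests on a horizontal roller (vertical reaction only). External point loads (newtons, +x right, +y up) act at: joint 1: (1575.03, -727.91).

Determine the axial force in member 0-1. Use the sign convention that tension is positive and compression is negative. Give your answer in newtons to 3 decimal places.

N=3 nodes, M=3 members, R=3 reactions → 2N=6, M+R=6
member 0 (0-1): L=6.6677, (cx,cy)=(0.5960,0.8030)
member 1 (0-2): L=8.6000, (cx,cy)=(1.0000,0.0000)
member 2 (1-2): L=7.0757, (cx,cy)=(0.6538,-0.7567)
solve A·x = −loads:
  F[0-1] = +733.5197 N (tension)
  F[0-2] = +1137.8456 N (tension)
  F[1-2] = -1740.3862 N (compression)
  Rx@0 = -1575.0300 N
  Ry@0 = -588.9999 N
  Ry@2 = +1316.9099 N

733.520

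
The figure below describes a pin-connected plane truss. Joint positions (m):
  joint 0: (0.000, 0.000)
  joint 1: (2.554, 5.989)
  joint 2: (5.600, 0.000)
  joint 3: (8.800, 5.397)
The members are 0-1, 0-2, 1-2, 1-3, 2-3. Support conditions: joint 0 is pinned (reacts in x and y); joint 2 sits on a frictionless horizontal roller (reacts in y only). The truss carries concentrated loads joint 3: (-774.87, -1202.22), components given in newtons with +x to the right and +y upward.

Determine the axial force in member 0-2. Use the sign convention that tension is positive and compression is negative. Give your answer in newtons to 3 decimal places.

-749.369

N=4 nodes, M=5 members, R=3 reactions → 2N=8, M+R=8
member 0 (0-1): L=6.5108, (cx,cy)=(0.3923,0.9199)
member 1 (0-2): L=5.6000, (cx,cy)=(1.0000,0.0000)
member 2 (1-2): L=6.7191, (cx,cy)=(0.4533,-0.8913)
member 3 (1-3): L=6.2740, (cx,cy)=(0.9955,-0.0944)
member 4 (2-3): L=6.2744, (cx,cy)=(0.5100,0.8602)
solve A·x = −loads:
  F[0-1] = -65.0085 N (compression)
  F[0-2] = -749.3692 N (compression)
  F[1-2] = +73.3346 N (tension)
  F[1-3] = -59.0092 N (compression)
  F[2-3] = -1404.1316 N (compression)
  Rx@0 = +774.8700 N
  Ry@0 = +59.7981 N
  Ry@2 = +1142.4219 N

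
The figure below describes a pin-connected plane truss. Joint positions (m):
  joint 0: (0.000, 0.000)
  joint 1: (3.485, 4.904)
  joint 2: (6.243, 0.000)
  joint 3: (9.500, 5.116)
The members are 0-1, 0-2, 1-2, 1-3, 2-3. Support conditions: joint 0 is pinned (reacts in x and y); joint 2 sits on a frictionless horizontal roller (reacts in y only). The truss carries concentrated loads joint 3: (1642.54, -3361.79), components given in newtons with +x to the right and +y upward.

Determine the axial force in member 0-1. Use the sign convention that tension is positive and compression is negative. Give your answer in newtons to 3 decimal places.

3802.911

N=4 nodes, M=5 members, R=3 reactions → 2N=8, M+R=8
member 0 (0-1): L=6.0162, (cx,cy)=(0.5793,0.8151)
member 1 (0-2): L=6.2430, (cx,cy)=(1.0000,0.0000)
member 2 (1-2): L=5.6263, (cx,cy)=(0.4902,-0.8716)
member 3 (1-3): L=6.0187, (cx,cy)=(0.9994,0.0352)
member 4 (2-3): L=6.0648, (cx,cy)=(0.5370,0.8436)
solve A·x = −loads:
  F[0-1] = +3802.9106 N (tension)
  F[0-2] = -560.3761 N (compression)
  F[1-2] = -3400.0174 N (compression)
  F[1-3] = +3871.9860 N (tension)
  F[2-3] = -4146.9200 N (compression)
  Rx@0 = -1642.5400 N
  Ry@0 = -3099.8854 N
  Ry@2 = +6461.6754 N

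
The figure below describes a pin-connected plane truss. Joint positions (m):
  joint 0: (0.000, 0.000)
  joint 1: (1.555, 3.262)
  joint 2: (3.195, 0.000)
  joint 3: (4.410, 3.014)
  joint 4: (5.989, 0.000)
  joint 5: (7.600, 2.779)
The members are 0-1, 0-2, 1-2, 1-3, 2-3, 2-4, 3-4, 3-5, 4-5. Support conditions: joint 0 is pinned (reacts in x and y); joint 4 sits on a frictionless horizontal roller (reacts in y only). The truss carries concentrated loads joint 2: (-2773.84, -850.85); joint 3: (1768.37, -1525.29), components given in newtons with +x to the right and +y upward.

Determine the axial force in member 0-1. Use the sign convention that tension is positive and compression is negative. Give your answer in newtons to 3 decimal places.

N=6 nodes, M=9 members, R=3 reactions → 2N=12, M+R=12
member 0 (0-1): L=3.6137, (cx,cy)=(0.4303,0.9027)
member 1 (0-2): L=3.1950, (cx,cy)=(1.0000,0.0000)
member 2 (1-2): L=3.6511, (cx,cy)=(0.4492,-0.8934)
member 3 (1-3): L=2.8658, (cx,cy)=(0.9962,-0.0865)
member 4 (2-3): L=3.2497, (cx,cy)=(0.3739,0.9275)
member 5 (2-4): L=2.7940, (cx,cy)=(1.0000,0.0000)
member 6 (3-4): L=3.4026, (cx,cy)=(0.4641,-0.8858)
member 7 (3-5): L=3.1986, (cx,cy)=(0.9973,-0.0735)
member 8 (4-5): L=3.2122, (cx,cy)=(0.5015,0.8651)
solve A·x = −loads:
  F[0-1] = +100.6555 N (tension)
  F[0-2] = -1048.7830 N (compression)
  F[1-2] = -110.7443 N (compression)
  F[1-3] = +93.4080 N (tension)
  F[2-3] = +1024.0625 N (tension)
  F[2-4] = +1292.4329 N (tension)
  F[3-4] = -2785.0441 N (compression)
  F[3-5] = -0.0000 N (compression)
  F[4-5] = +0.0000 N (tension)
  Rx@0 = +1005.4700 N
  Ry@0 = -90.8598 N
  Ry@4 = +2466.9998 N

100.655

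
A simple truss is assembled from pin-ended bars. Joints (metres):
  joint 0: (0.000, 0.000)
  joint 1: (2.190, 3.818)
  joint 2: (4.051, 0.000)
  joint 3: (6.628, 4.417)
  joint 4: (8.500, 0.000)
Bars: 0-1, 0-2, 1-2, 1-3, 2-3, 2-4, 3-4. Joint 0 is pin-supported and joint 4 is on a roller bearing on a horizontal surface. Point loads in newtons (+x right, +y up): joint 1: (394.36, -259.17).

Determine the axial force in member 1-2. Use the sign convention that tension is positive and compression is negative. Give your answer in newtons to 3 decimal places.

N=5 nodes, M=7 members, R=3 reactions → 2N=10, M+R=10
member 0 (0-1): L=4.4015, (cx,cy)=(0.4976,0.8674)
member 1 (0-2): L=4.0510, (cx,cy)=(1.0000,0.0000)
member 2 (1-2): L=4.2474, (cx,cy)=(0.4381,-0.8989)
member 3 (1-3): L=4.4782, (cx,cy)=(0.9910,0.1338)
member 4 (2-3): L=5.1138, (cx,cy)=(0.5039,0.8637)
member 5 (2-4): L=4.4490, (cx,cy)=(1.0000,0.0000)
member 6 (3-4): L=4.7973, (cx,cy)=(0.3902,-0.9207)
solve A·x = −loads:
  F[0-1] = -17.5903 N (compression)
  F[0-2] = +403.1122 N (tension)
  F[1-2] = -311.3859 N (compression)
  F[1-3] = -269.0966 N (compression)
  F[2-3] = +324.0608 N (tension)
  F[2-4] = +103.3739 N (tension)
  F[3-4] = -264.9133 N (compression)
  Rx@0 = -394.3600 N
  Ry@0 = +15.2584 N
  Ry@4 = +243.9116 N

-311.386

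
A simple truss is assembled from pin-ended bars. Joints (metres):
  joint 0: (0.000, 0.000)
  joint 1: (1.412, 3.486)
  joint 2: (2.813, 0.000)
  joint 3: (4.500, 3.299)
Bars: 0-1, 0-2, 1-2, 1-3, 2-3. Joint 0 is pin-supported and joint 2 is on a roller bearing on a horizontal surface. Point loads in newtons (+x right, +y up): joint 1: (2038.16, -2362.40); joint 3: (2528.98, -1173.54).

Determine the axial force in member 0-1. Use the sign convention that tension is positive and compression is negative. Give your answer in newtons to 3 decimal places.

5414.984

N=4 nodes, M=5 members, R=3 reactions → 2N=8, M+R=8
member 0 (0-1): L=3.7611, (cx,cy)=(0.3754,0.9269)
member 1 (0-2): L=2.8130, (cx,cy)=(1.0000,0.0000)
member 2 (1-2): L=3.7570, (cx,cy)=(0.3729,-0.9279)
member 3 (1-3): L=3.0937, (cx,cy)=(0.9982,-0.0604)
member 4 (2-3): L=3.7053, (cx,cy)=(0.4553,0.8903)
solve A·x = −loads:
  F[0-1] = +5414.9844 N (tension)
  F[0-2] = +2534.2401 N (tension)
  F[1-2] = -8153.1905 N (compression)
  F[1-3] = +3040.6622 N (tension)
  F[2-3] = -1111.6436 N (compression)
  Rx@0 = -4567.1400 N
  Ry@0 = -5018.9017 N
  Ry@2 = +8554.8417 N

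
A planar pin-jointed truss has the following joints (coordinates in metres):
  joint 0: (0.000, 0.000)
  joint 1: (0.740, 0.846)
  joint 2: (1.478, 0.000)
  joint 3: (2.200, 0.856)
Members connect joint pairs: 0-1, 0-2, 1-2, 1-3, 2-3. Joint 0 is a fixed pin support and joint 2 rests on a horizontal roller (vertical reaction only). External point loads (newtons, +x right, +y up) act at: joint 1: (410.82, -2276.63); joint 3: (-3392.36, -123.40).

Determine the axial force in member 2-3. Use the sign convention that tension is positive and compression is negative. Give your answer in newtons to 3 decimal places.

-131.798

N=4 nodes, M=5 members, R=3 reactions → 2N=8, M+R=8
member 0 (0-1): L=1.1240, (cx,cy)=(0.6584,0.7527)
member 1 (0-2): L=1.4780, (cx,cy)=(1.0000,0.0000)
member 2 (1-2): L=1.1227, (cx,cy)=(0.6574,-0.7536)
member 3 (1-3): L=1.4600, (cx,cy)=(1.0000,0.0068)
member 4 (2-3): L=1.1198, (cx,cy)=(0.6447,0.7644)
solve A·x = −loads:
  F[0-1] = -3728.0645 N (compression)
  F[0-2] = -527.0620 N (compression)
  F[1-2] = +672.5091 N (tension)
  F[1-3] = -3307.4620 N (compression)
  F[2-3] = -131.7981 N (compression)
  Rx@0 = +2981.5400 N
  Ry@0 = +2806.0653 N
  Ry@2 = -406.0353 N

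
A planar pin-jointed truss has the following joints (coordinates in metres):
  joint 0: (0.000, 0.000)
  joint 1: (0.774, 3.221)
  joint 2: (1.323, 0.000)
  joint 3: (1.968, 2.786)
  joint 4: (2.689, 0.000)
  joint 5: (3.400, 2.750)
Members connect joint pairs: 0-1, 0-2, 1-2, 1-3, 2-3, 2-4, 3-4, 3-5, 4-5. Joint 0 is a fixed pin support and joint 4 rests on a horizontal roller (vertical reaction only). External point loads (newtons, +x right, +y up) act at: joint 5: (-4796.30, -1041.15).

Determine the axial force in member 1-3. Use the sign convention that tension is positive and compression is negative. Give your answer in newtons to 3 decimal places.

N=6 nodes, M=9 members, R=3 reactions → 2N=12, M+R=12
member 0 (0-1): L=3.3127, (cx,cy)=(0.2336,0.9723)
member 1 (0-2): L=1.3230, (cx,cy)=(1.0000,0.0000)
member 2 (1-2): L=3.2675, (cx,cy)=(0.1680,-0.9858)
member 3 (1-3): L=1.2708, (cx,cy)=(0.9396,-0.3423)
member 4 (2-3): L=2.8597, (cx,cy)=(0.2255,0.9742)
member 5 (2-4): L=1.3660, (cx,cy)=(1.0000,0.0000)
member 6 (3-4): L=2.8778, (cx,cy)=(0.2505,-0.9681)
member 7 (3-5): L=1.4325, (cx,cy)=(0.9997,-0.0251)
member 8 (4-5): L=2.8404, (cx,cy)=(0.2503,0.9682)
solve A·x = −loads:
  F[0-1] = -4761.6072 N (compression)
  F[0-2] = -3683.7650 N (compression)
  F[1-2] = +5445.9204 N (tension)
  F[1-3] = -2157.9314 N (compression)
  F[2-3] = -5510.4935 N (compression)
  F[2-4] = -1525.8506 N (compression)
  F[3-4] = +4899.1403 N (tension)
  F[3-5] = -4499.3014 N (compression)
  F[4-5] = -1192.1787 N (compression)
  Rx@0 = +4796.3000 N
  Ry@0 = +4629.8131 N
  Ry@4 = -3588.6631 N

-2157.931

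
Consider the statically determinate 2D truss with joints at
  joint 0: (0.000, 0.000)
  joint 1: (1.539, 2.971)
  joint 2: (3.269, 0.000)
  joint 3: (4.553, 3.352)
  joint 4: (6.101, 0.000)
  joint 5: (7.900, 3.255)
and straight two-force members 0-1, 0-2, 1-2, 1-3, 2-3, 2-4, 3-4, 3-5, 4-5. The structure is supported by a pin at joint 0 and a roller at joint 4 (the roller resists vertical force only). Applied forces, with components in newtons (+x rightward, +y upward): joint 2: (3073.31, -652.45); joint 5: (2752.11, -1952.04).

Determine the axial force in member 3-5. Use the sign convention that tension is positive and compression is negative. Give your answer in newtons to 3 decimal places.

3772.167

N=6 nodes, M=9 members, R=3 reactions → 2N=12, M+R=12
member 0 (0-1): L=3.3459, (cx,cy)=(0.4600,0.8879)
member 1 (0-2): L=3.2690, (cx,cy)=(1.0000,0.0000)
member 2 (1-2): L=3.4380, (cx,cy)=(0.5032,-0.8642)
member 3 (1-3): L=3.0380, (cx,cy)=(0.9921,0.1254)
member 4 (2-3): L=3.5895, (cx,cy)=(0.3577,0.9338)
member 5 (2-4): L=2.8320, (cx,cy)=(1.0000,0.0000)
member 6 (3-4): L=3.6922, (cx,cy)=(0.4193,-0.9079)
member 7 (3-5): L=3.3484, (cx,cy)=(0.9996,-0.0290)
member 8 (4-5): L=3.7191, (cx,cy)=(0.4837,0.8752)
solve A·x = −loads:
  F[0-1] = +1960.7660 N (tension)
  F[0-2] = +4923.5472 N (tension)
  F[1-2] = -1753.6903 N (compression)
  F[1-3] = +1798.5327 N (tension)
  F[2-3] = +2321.5444 N (tension)
  F[2-4] = +137.3392 N (tension)
  F[3-4] = -2756.7650 N (compression)
  F[3-5] = +3772.1670 N (tension)
  F[4-5] = -2105.4853 N (compression)
  Rx@0 = -5825.4200 N
  Ry@0 = -1741.0424 N
  Ry@4 = +4345.5324 N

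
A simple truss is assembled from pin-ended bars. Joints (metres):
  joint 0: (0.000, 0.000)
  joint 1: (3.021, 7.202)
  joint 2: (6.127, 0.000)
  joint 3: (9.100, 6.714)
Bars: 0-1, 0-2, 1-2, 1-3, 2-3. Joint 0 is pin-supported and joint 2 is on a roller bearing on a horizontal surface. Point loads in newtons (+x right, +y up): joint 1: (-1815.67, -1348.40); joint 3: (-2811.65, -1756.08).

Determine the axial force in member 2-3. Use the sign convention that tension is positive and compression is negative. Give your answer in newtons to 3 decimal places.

-2092.991

N=4 nodes, M=5 members, R=3 reactions → 2N=8, M+R=8
member 0 (0-1): L=7.8099, (cx,cy)=(0.3868,0.9222)
member 1 (0-2): L=6.1270, (cx,cy)=(1.0000,0.0000)
member 2 (1-2): L=7.8432, (cx,cy)=(0.3960,-0.9182)
member 3 (1-3): L=6.0986, (cx,cy)=(0.9968,-0.0800)
member 4 (2-3): L=7.3428, (cx,cy)=(0.4049,0.9144)
solve A·x = −loads:
  F[0-1] = -5472.7174 N (compression)
  F[0-2] = -2510.3936 N (compression)
  F[1-2] = +4199.2990 N (tension)
  F[1-3] = -1970.5439 N (compression)
  F[2-3] = -2092.9906 N (compression)
  Rx@0 = +4627.3200 N
  Ry@0 = +5046.7077 N
  Ry@2 = -1942.2277 N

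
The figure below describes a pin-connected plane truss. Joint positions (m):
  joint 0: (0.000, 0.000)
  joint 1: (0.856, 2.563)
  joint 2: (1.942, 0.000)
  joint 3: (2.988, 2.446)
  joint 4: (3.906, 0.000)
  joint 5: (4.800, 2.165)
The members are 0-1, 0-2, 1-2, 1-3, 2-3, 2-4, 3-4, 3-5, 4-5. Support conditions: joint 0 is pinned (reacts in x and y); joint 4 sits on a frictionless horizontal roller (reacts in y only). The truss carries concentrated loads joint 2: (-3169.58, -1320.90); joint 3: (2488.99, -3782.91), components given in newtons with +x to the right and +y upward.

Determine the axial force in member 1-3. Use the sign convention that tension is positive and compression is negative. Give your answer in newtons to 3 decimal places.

4.199

N=6 nodes, M=9 members, R=3 reactions → 2N=12, M+R=12
member 0 (0-1): L=2.7022, (cx,cy)=(0.3168,0.9485)
member 1 (0-2): L=1.9420, (cx,cy)=(1.0000,0.0000)
member 2 (1-2): L=2.7836, (cx,cy)=(0.3901,-0.9208)
member 3 (1-3): L=2.1352, (cx,cy)=(0.9985,-0.0548)
member 4 (2-3): L=2.6603, (cx,cy)=(0.3932,0.9195)
member 5 (2-4): L=1.9640, (cx,cy)=(1.0000,0.0000)
member 6 (3-4): L=2.6126, (cx,cy)=(0.3514,-0.9362)
member 7 (3-5): L=1.8337, (cx,cy)=(0.9882,-0.1532)
member 8 (4-5): L=2.3423, (cx,cy)=(0.3817,0.9243)
solve A·x = −loads:
  F[0-1] = +5.6981 N (tension)
  F[0-2] = -682.3951 N (compression)
  F[1-2] = -6.1197 N (compression)
  F[1-3] = +4.1989 N (tension)
  F[2-3] = +1442.7389 N (tension)
  F[2-4] = +1917.5221 N (tension)
  F[3-4] = -5457.1939 N (compression)
  F[3-5] = +0.0000 N (tension)
  F[4-5] = -0.0000 N (compression)
  Rx@0 = +680.5900 N
  Ry@0 = -5.4046 N
  Ry@4 = +5109.2146 N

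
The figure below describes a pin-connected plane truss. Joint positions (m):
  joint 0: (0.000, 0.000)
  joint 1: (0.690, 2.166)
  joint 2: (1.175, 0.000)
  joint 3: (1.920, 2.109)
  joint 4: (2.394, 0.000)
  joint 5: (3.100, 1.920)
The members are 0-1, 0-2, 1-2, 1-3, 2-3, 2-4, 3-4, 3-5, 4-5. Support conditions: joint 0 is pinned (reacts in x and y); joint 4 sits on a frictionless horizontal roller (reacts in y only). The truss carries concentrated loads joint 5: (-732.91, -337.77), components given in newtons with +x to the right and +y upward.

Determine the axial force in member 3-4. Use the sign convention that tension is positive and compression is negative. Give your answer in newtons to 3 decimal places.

N=6 nodes, M=9 members, R=3 reactions → 2N=12, M+R=12
member 0 (0-1): L=2.2732, (cx,cy)=(0.3035,0.9528)
member 1 (0-2): L=1.1750, (cx,cy)=(1.0000,0.0000)
member 2 (1-2): L=2.2196, (cx,cy)=(0.2185,-0.9758)
member 3 (1-3): L=1.2313, (cx,cy)=(0.9989,-0.0463)
member 4 (2-3): L=2.2367, (cx,cy)=(0.3331,0.9429)
member 5 (2-4): L=1.2190, (cx,cy)=(1.0000,0.0000)
member 6 (3-4): L=2.1616, (cx,cy)=(0.2193,-0.9757)
member 7 (3-5): L=1.1950, (cx,cy)=(0.9874,-0.1582)
member 8 (4-5): L=2.0457, (cx,cy)=(0.3451,0.9386)
solve A·x = −loads:
  F[0-1] = -512.3601 N (compression)
  F[0-2] = -577.3931 N (compression)
  F[1-2] = +512.9848 N (tension)
  F[1-3] = -267.8935 N (compression)
  F[2-3] = -530.9039 N (compression)
  F[2-4] = -288.4716 N (compression)
  F[3-4] = +594.7365 N (tension)
  F[3-5] = -582.1798 N (compression)
  F[4-5] = -457.9824 N (compression)
  Rx@0 = +732.9100 N
  Ry@0 = +488.1878 N
  Ry@4 = -150.4178 N

594.737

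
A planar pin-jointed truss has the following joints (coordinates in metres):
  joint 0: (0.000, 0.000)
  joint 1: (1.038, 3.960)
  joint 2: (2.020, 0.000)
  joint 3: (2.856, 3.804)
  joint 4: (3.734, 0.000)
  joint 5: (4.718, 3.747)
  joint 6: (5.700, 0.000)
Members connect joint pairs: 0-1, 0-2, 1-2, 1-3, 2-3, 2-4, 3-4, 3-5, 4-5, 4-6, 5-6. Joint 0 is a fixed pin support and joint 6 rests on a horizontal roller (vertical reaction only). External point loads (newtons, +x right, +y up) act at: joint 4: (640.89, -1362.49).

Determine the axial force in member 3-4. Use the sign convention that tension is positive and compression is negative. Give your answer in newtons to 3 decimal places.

496.890

N=7 nodes, M=11 members, R=3 reactions → 2N=14, M+R=14
member 0 (0-1): L=4.0938, (cx,cy)=(0.2536,0.9673)
member 1 (0-2): L=2.0200, (cx,cy)=(1.0000,0.0000)
member 2 (1-2): L=4.0799, (cx,cy)=(0.2407,-0.9706)
member 3 (1-3): L=1.8247, (cx,cy)=(0.9963,-0.0855)
member 4 (2-3): L=3.8948, (cx,cy)=(0.2146,0.9767)
member 5 (2-4): L=1.7140, (cx,cy)=(1.0000,0.0000)
member 6 (3-4): L=3.9040, (cx,cy)=(0.2249,-0.9744)
member 7 (3-5): L=1.8629, (cx,cy)=(0.9995,-0.0306)
member 8 (4-5): L=3.8741, (cx,cy)=(0.2540,0.9672)
member 9 (4-6): L=1.9660, (cx,cy)=(1.0000,0.0000)
member 10 (5-6): L=3.8735, (cx,cy)=(0.2535,-0.9673)
solve A·x = −loads:
  F[0-1] = -485.8156 N (compression)
  F[0-2] = +764.0711 N (tension)
  F[1-2] = +505.8267 N (tension)
  F[1-3] = -245.8285 N (compression)
  F[2-3] = -502.6729 N (compression)
  F[2-4] = +993.7153 N (tension)
  F[3-4] = +496.8903 N (tension)
  F[3-5] = -464.7920 N (compression)
  F[4-5] = +908.1105 N (tension)
  F[4-6] = +233.9163 N (tension)
  F[5-6] = -922.6934 N (compression)
  Rx@0 = -640.8900 N
  Ry@0 = +469.9395 N
  Ry@6 = +892.5505 N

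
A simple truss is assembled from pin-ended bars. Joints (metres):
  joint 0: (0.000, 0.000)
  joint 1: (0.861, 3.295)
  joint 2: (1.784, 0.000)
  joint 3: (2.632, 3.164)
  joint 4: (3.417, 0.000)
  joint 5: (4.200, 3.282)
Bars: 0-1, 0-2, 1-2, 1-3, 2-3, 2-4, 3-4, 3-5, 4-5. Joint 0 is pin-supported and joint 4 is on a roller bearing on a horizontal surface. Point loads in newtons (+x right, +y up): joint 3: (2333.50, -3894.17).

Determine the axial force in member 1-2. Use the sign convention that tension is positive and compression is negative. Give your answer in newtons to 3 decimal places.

N=6 nodes, M=9 members, R=3 reactions → 2N=12, M+R=12
member 0 (0-1): L=3.4056, (cx,cy)=(0.2528,0.9675)
member 1 (0-2): L=1.7840, (cx,cy)=(1.0000,0.0000)
member 2 (1-2): L=3.4218, (cx,cy)=(0.2697,-0.9629)
member 3 (1-3): L=1.7758, (cx,cy)=(0.9973,-0.0738)
member 4 (2-3): L=3.2757, (cx,cy)=(0.2589,0.9659)
member 5 (2-4): L=1.6330, (cx,cy)=(1.0000,0.0000)
member 6 (3-4): L=3.2599, (cx,cy)=(0.2408,-0.9706)
member 7 (3-5): L=1.5724, (cx,cy)=(0.9972,0.0750)
member 8 (4-5): L=3.3741, (cx,cy)=(0.2321,0.9727)
solve A·x = −loads:
  F[0-1] = +1308.6132 N (tension)
  F[0-2] = +2002.6612 N (tension)
  F[1-2] = -1368.6104 N (compression)
  F[1-3] = +701.9179 N (tension)
  F[2-3] = +1364.3934 N (tension)
  F[2-4] = +1280.2824 N (tension)
  F[3-4] = -5316.7218 N (compression)
  F[3-5] = -0.0000 N (tension)
  F[4-5] = +0.0000 N (tension)
  Rx@0 = -2333.5000 N
  Ry@0 = -1266.1020 N
  Ry@4 = +5160.2720 N

-1368.610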